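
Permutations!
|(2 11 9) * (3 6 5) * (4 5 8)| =|(2 11 9)(3 6 8 4 5)| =15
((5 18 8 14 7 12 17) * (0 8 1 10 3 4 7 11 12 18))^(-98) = ((0 8 14 11 12 17 5)(1 10 3 4 7 18))^(-98) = (1 7 3)(4 10 18)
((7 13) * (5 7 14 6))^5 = ((5 7 13 14 6))^5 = (14)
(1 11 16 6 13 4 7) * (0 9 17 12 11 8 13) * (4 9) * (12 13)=[4, 8, 2, 3, 7, 5, 0, 1, 12, 17, 10, 16, 11, 9, 14, 15, 6, 13]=(0 4 7 1 8 12 11 16 6)(9 17 13)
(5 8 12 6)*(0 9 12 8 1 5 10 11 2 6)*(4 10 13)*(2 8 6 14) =[9, 5, 14, 3, 10, 1, 13, 7, 6, 12, 11, 8, 0, 4, 2] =(0 9 12)(1 5)(2 14)(4 10 11 8 6 13)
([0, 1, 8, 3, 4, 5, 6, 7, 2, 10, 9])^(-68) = (10)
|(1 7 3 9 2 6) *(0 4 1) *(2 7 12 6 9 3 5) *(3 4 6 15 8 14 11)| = |(0 6)(1 12 15 8 14 11 3 4)(2 9 7 5)| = 8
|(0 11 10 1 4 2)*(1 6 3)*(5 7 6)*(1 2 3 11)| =5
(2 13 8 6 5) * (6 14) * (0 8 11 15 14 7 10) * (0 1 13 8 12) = (0 12)(1 13 11 15 14 6 5 2 8 7 10) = [12, 13, 8, 3, 4, 2, 5, 10, 7, 9, 1, 15, 0, 11, 6, 14]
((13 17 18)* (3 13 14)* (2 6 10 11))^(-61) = ((2 6 10 11)(3 13 17 18 14))^(-61) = (2 11 10 6)(3 14 18 17 13)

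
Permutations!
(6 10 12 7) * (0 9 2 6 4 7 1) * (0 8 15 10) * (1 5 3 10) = (0 9 2 6)(1 8 15)(3 10 12 5)(4 7) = [9, 8, 6, 10, 7, 3, 0, 4, 15, 2, 12, 11, 5, 13, 14, 1]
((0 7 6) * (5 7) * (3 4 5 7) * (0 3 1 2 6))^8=((0 7)(1 2 6 3 4 5))^8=(7)(1 6 4)(2 3 5)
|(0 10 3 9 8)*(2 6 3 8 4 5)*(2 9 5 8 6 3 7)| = |(0 10 6 7 2 3 5 9 4 8)| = 10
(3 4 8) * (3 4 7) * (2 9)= (2 9)(3 7)(4 8)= [0, 1, 9, 7, 8, 5, 6, 3, 4, 2]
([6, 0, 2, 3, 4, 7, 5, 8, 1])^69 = (0 7)(1 5)(6 8)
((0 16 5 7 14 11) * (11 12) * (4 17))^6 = ((0 16 5 7 14 12 11)(4 17))^6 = (17)(0 11 12 14 7 5 16)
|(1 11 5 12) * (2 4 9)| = |(1 11 5 12)(2 4 9)| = 12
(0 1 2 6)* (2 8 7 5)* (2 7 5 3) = [1, 8, 6, 2, 4, 7, 0, 3, 5] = (0 1 8 5 7 3 2 6)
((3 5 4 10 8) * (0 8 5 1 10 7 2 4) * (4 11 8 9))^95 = (0 3 7 5 8 4 10 11 9 1 2)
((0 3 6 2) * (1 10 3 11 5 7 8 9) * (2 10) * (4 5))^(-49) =(0 8 11 9 4 1 5 2 7)(3 10 6)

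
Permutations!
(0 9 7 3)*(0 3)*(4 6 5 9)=[4, 1, 2, 3, 6, 9, 5, 0, 8, 7]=(0 4 6 5 9 7)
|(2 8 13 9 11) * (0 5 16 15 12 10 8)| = |(0 5 16 15 12 10 8 13 9 11 2)| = 11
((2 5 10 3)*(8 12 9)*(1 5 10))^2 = ((1 5)(2 10 3)(8 12 9))^2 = (2 3 10)(8 9 12)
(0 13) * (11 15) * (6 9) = [13, 1, 2, 3, 4, 5, 9, 7, 8, 6, 10, 15, 12, 0, 14, 11] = (0 13)(6 9)(11 15)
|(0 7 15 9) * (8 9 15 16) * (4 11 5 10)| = 20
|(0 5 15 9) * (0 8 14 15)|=|(0 5)(8 14 15 9)|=4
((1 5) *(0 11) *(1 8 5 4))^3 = (0 11)(1 4)(5 8)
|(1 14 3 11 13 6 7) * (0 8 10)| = 21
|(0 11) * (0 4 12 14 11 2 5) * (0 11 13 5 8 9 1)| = |(0 2 8 9 1)(4 12 14 13 5 11)| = 30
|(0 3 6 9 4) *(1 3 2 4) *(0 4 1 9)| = |(9)(0 2 1 3 6)| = 5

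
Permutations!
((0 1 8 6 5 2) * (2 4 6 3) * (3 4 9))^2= ((0 1 8 4 6 5 9 3 2))^2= (0 8 6 9 2 1 4 5 3)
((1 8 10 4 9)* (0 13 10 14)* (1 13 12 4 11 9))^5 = ((0 12 4 1 8 14)(9 13 10 11))^5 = (0 14 8 1 4 12)(9 13 10 11)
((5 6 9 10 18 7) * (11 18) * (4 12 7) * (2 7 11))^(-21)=((2 7 5 6 9 10)(4 12 11 18))^(-21)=(2 6)(4 18 11 12)(5 10)(7 9)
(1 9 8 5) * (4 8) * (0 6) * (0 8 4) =[6, 9, 2, 3, 4, 1, 8, 7, 5, 0] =(0 6 8 5 1 9)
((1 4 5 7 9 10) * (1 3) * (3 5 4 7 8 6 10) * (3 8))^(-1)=((1 7 9 8 6 10 5 3))^(-1)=(1 3 5 10 6 8 9 7)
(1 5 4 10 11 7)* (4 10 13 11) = (1 5 10 4 13 11 7) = [0, 5, 2, 3, 13, 10, 6, 1, 8, 9, 4, 7, 12, 11]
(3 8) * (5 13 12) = (3 8)(5 13 12) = [0, 1, 2, 8, 4, 13, 6, 7, 3, 9, 10, 11, 5, 12]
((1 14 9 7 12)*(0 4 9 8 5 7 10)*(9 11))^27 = (0 11 10 4 9)(1 5)(7 14)(8 12)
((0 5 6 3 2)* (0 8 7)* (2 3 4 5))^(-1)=(0 7 8 2)(4 6 5)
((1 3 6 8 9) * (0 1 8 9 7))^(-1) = ((0 1 3 6 9 8 7))^(-1) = (0 7 8 9 6 3 1)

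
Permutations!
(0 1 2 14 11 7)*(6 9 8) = [1, 2, 14, 3, 4, 5, 9, 0, 6, 8, 10, 7, 12, 13, 11] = (0 1 2 14 11 7)(6 9 8)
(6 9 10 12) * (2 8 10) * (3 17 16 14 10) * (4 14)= [0, 1, 8, 17, 14, 5, 9, 7, 3, 2, 12, 11, 6, 13, 10, 15, 4, 16]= (2 8 3 17 16 4 14 10 12 6 9)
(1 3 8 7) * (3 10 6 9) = [0, 10, 2, 8, 4, 5, 9, 1, 7, 3, 6] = (1 10 6 9 3 8 7)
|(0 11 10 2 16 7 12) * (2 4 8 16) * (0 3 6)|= 10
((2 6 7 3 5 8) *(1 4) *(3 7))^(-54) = (2 6 3 5 8)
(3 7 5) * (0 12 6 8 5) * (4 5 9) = [12, 1, 2, 7, 5, 3, 8, 0, 9, 4, 10, 11, 6] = (0 12 6 8 9 4 5 3 7)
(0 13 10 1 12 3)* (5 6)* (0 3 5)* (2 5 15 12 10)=(0 13 2 5 6)(1 10)(12 15)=[13, 10, 5, 3, 4, 6, 0, 7, 8, 9, 1, 11, 15, 2, 14, 12]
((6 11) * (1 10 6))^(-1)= ((1 10 6 11))^(-1)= (1 11 6 10)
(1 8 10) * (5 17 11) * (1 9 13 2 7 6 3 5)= (1 8 10 9 13 2 7 6 3 5 17 11)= [0, 8, 7, 5, 4, 17, 3, 6, 10, 13, 9, 1, 12, 2, 14, 15, 16, 11]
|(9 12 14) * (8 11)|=6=|(8 11)(9 12 14)|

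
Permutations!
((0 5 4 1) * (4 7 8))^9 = ((0 5 7 8 4 1))^9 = (0 8)(1 7)(4 5)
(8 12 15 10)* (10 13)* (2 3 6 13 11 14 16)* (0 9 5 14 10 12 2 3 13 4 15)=(0 9 5 14 16 3 6 4 15 11 10 8 2 13 12)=[9, 1, 13, 6, 15, 14, 4, 7, 2, 5, 8, 10, 0, 12, 16, 11, 3]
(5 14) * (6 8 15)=(5 14)(6 8 15)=[0, 1, 2, 3, 4, 14, 8, 7, 15, 9, 10, 11, 12, 13, 5, 6]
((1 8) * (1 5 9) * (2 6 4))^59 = ((1 8 5 9)(2 6 4))^59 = (1 9 5 8)(2 4 6)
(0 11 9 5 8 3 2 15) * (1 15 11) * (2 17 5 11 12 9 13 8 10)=(0 1 15)(2 12 9 11 13 8 3 17 5 10)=[1, 15, 12, 17, 4, 10, 6, 7, 3, 11, 2, 13, 9, 8, 14, 0, 16, 5]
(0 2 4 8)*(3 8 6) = (0 2 4 6 3 8) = [2, 1, 4, 8, 6, 5, 3, 7, 0]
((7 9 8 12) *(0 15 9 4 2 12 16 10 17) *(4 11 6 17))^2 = ((0 15 9 8 16 10 4 2 12 7 11 6 17))^2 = (0 9 16 4 12 11 17 15 8 10 2 7 6)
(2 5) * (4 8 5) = [0, 1, 4, 3, 8, 2, 6, 7, 5] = (2 4 8 5)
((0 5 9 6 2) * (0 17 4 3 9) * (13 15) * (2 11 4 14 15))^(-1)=((0 5)(2 17 14 15 13)(3 9 6 11 4))^(-1)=(0 5)(2 13 15 14 17)(3 4 11 6 9)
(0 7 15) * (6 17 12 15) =(0 7 6 17 12 15) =[7, 1, 2, 3, 4, 5, 17, 6, 8, 9, 10, 11, 15, 13, 14, 0, 16, 12]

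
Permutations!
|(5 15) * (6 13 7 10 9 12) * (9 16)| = 14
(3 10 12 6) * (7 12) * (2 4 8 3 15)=(2 4 8 3 10 7 12 6 15)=[0, 1, 4, 10, 8, 5, 15, 12, 3, 9, 7, 11, 6, 13, 14, 2]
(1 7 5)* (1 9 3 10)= [0, 7, 2, 10, 4, 9, 6, 5, 8, 3, 1]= (1 7 5 9 3 10)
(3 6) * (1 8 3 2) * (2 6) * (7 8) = [0, 7, 1, 2, 4, 5, 6, 8, 3] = (1 7 8 3 2)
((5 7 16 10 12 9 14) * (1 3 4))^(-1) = (1 4 3)(5 14 9 12 10 16 7)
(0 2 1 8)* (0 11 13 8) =[2, 0, 1, 3, 4, 5, 6, 7, 11, 9, 10, 13, 12, 8] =(0 2 1)(8 11 13)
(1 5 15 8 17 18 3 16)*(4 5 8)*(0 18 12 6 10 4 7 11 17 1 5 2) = [18, 8, 0, 16, 2, 15, 10, 11, 1, 9, 4, 17, 6, 13, 14, 7, 5, 12, 3] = (0 18 3 16 5 15 7 11 17 12 6 10 4 2)(1 8)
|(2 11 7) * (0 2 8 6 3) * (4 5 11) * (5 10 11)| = 9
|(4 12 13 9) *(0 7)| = |(0 7)(4 12 13 9)| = 4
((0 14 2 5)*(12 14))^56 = (0 12 14 2 5)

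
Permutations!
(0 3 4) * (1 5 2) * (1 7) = [3, 5, 7, 4, 0, 2, 6, 1] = (0 3 4)(1 5 2 7)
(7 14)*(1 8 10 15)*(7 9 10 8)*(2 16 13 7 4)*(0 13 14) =[13, 4, 16, 3, 2, 5, 6, 0, 8, 10, 15, 11, 12, 7, 9, 1, 14] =(0 13 7)(1 4 2 16 14 9 10 15)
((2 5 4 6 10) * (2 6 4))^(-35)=((2 5)(6 10))^(-35)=(2 5)(6 10)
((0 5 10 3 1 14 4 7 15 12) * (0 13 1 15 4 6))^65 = (0 12)(1 10)(3 14)(4 7)(5 13)(6 15)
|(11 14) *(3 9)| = |(3 9)(11 14)| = 2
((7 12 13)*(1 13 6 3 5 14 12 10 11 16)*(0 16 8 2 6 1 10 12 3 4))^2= ((0 16 10 11 8 2 6 4)(1 13 7 12)(3 5 14))^2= (0 10 8 6)(1 7)(2 4 16 11)(3 14 5)(12 13)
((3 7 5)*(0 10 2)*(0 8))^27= ((0 10 2 8)(3 7 5))^27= (0 8 2 10)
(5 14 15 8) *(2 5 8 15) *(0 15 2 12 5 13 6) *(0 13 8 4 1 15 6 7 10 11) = (0 6 13 7 10 11)(1 15 2 8 4)(5 14 12) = [6, 15, 8, 3, 1, 14, 13, 10, 4, 9, 11, 0, 5, 7, 12, 2]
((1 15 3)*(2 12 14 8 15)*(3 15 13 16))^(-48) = ((1 2 12 14 8 13 16 3))^(-48) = (16)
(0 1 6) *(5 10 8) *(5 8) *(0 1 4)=(0 4)(1 6)(5 10)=[4, 6, 2, 3, 0, 10, 1, 7, 8, 9, 5]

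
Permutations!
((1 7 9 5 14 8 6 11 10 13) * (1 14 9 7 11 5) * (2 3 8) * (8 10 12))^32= (1 6 11 5 12 9 8)(2 10 14 3 13)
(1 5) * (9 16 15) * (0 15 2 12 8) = (0 15 9 16 2 12 8)(1 5) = [15, 5, 12, 3, 4, 1, 6, 7, 0, 16, 10, 11, 8, 13, 14, 9, 2]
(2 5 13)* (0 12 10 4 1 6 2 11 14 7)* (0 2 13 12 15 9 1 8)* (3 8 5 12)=(0 15 9 1 6 13 11 14 7 2 12 10 4 5 3 8)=[15, 6, 12, 8, 5, 3, 13, 2, 0, 1, 4, 14, 10, 11, 7, 9]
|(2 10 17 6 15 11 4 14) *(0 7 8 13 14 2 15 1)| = |(0 7 8 13 14 15 11 4 2 10 17 6 1)| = 13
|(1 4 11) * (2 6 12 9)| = 12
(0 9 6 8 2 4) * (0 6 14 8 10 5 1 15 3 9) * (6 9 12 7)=(1 15 3 12 7 6 10 5)(2 4 9 14 8)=[0, 15, 4, 12, 9, 1, 10, 6, 2, 14, 5, 11, 7, 13, 8, 3]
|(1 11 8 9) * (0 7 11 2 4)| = 8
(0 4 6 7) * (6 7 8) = [4, 1, 2, 3, 7, 5, 8, 0, 6] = (0 4 7)(6 8)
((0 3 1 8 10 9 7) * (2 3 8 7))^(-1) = ((0 8 10 9 2 3 1 7))^(-1) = (0 7 1 3 2 9 10 8)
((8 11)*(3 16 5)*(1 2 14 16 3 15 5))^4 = ((1 2 14 16)(5 15)(8 11))^4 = (16)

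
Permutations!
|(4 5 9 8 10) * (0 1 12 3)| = 20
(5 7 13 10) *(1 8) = (1 8)(5 7 13 10) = [0, 8, 2, 3, 4, 7, 6, 13, 1, 9, 5, 11, 12, 10]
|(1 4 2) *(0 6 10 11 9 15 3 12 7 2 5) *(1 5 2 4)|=12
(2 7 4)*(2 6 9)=(2 7 4 6 9)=[0, 1, 7, 3, 6, 5, 9, 4, 8, 2]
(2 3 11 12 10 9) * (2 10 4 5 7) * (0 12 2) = (0 12 4 5 7)(2 3 11)(9 10) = [12, 1, 3, 11, 5, 7, 6, 0, 8, 10, 9, 2, 4]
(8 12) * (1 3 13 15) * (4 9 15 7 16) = (1 3 13 7 16 4 9 15)(8 12) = [0, 3, 2, 13, 9, 5, 6, 16, 12, 15, 10, 11, 8, 7, 14, 1, 4]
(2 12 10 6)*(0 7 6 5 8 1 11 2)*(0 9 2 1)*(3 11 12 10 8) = (0 7 6 9 2 10 5 3 11 1 12 8) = [7, 12, 10, 11, 4, 3, 9, 6, 0, 2, 5, 1, 8]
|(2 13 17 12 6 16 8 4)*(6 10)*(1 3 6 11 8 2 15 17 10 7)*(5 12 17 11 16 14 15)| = |(17)(1 3 6 14 15 11 8 4 5 12 7)(2 13 10 16)| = 44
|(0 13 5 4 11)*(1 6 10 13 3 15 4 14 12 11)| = 12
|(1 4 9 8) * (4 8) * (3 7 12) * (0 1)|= 6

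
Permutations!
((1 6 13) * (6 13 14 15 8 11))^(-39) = (1 13)(6 14 15 8 11)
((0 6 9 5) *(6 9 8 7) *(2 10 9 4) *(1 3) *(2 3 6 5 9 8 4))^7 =((0 2 10 8 7 5)(1 6 4 3))^7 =(0 2 10 8 7 5)(1 3 4 6)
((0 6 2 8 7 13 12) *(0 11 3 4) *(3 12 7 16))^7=((0 6 2 8 16 3 4)(7 13)(11 12))^7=(16)(7 13)(11 12)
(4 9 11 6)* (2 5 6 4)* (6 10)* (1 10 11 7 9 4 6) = (1 10)(2 5 11 6)(7 9) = [0, 10, 5, 3, 4, 11, 2, 9, 8, 7, 1, 6]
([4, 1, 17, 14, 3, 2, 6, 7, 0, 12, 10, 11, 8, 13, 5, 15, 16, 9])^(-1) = (0 8 12 9 17 2 5 14 3 4)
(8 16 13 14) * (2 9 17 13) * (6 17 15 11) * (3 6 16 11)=(2 9 15 3 6 17 13 14 8 11 16)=[0, 1, 9, 6, 4, 5, 17, 7, 11, 15, 10, 16, 12, 14, 8, 3, 2, 13]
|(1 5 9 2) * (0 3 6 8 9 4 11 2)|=|(0 3 6 8 9)(1 5 4 11 2)|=5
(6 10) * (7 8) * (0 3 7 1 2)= [3, 2, 0, 7, 4, 5, 10, 8, 1, 9, 6]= (0 3 7 8 1 2)(6 10)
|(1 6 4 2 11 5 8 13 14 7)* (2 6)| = 8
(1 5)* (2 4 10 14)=(1 5)(2 4 10 14)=[0, 5, 4, 3, 10, 1, 6, 7, 8, 9, 14, 11, 12, 13, 2]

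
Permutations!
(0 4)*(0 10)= (0 4 10)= [4, 1, 2, 3, 10, 5, 6, 7, 8, 9, 0]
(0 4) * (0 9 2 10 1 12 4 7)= (0 7)(1 12 4 9 2 10)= [7, 12, 10, 3, 9, 5, 6, 0, 8, 2, 1, 11, 4]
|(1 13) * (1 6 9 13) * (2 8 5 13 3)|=|(2 8 5 13 6 9 3)|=7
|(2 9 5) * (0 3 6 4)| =|(0 3 6 4)(2 9 5)| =12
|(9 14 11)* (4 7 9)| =|(4 7 9 14 11)| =5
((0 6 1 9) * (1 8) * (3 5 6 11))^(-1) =(0 9 1 8 6 5 3 11)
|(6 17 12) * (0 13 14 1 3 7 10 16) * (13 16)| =|(0 16)(1 3 7 10 13 14)(6 17 12)| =6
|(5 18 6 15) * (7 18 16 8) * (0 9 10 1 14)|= 35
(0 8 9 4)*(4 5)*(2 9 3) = [8, 1, 9, 2, 0, 4, 6, 7, 3, 5] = (0 8 3 2 9 5 4)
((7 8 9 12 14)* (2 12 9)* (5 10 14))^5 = (2 7 10 12 8 14 5)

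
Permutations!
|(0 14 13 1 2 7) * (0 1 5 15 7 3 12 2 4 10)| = 9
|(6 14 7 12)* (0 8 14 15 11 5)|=9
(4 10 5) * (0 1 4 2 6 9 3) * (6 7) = (0 1 4 10 5 2 7 6 9 3) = [1, 4, 7, 0, 10, 2, 9, 6, 8, 3, 5]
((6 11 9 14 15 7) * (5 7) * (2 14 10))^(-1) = (2 10 9 11 6 7 5 15 14) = ((2 14 15 5 7 6 11 9 10))^(-1)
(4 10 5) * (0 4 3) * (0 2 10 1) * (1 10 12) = [4, 0, 12, 2, 10, 3, 6, 7, 8, 9, 5, 11, 1] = (0 4 10 5 3 2 12 1)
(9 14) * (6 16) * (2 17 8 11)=(2 17 8 11)(6 16)(9 14)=[0, 1, 17, 3, 4, 5, 16, 7, 11, 14, 10, 2, 12, 13, 9, 15, 6, 8]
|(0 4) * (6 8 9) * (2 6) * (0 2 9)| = |(9)(0 4 2 6 8)| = 5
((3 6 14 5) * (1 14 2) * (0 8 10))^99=((0 8 10)(1 14 5 3 6 2))^99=(1 3)(2 5)(6 14)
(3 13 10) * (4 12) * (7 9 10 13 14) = (3 14 7 9 10)(4 12) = [0, 1, 2, 14, 12, 5, 6, 9, 8, 10, 3, 11, 4, 13, 7]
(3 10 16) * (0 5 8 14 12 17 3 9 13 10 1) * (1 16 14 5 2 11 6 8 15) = (0 2 11 6 8 5 15 1)(3 16 9 13 10 14 12 17) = [2, 0, 11, 16, 4, 15, 8, 7, 5, 13, 14, 6, 17, 10, 12, 1, 9, 3]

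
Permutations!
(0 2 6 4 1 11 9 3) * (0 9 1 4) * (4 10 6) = (0 2 4 10 6)(1 11)(3 9) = [2, 11, 4, 9, 10, 5, 0, 7, 8, 3, 6, 1]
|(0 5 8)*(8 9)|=|(0 5 9 8)|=4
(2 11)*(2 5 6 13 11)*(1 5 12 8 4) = (1 5 6 13 11 12 8 4) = [0, 5, 2, 3, 1, 6, 13, 7, 4, 9, 10, 12, 8, 11]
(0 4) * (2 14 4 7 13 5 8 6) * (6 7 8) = (0 8 7 13 5 6 2 14 4) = [8, 1, 14, 3, 0, 6, 2, 13, 7, 9, 10, 11, 12, 5, 4]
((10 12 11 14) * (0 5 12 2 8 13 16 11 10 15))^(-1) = ((0 5 12 10 2 8 13 16 11 14 15))^(-1) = (0 15 14 11 16 13 8 2 10 12 5)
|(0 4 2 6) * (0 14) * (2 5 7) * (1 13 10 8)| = |(0 4 5 7 2 6 14)(1 13 10 8)| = 28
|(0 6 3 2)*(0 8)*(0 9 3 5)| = |(0 6 5)(2 8 9 3)| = 12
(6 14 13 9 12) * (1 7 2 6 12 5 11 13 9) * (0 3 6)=(0 3 6 14 9 5 11 13 1 7 2)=[3, 7, 0, 6, 4, 11, 14, 2, 8, 5, 10, 13, 12, 1, 9]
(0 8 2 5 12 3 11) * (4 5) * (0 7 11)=[8, 1, 4, 0, 5, 12, 6, 11, 2, 9, 10, 7, 3]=(0 8 2 4 5 12 3)(7 11)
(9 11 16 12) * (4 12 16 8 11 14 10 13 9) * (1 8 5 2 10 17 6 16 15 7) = (1 8 11 5 2 10 13 9 14 17 6 16 15 7)(4 12) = [0, 8, 10, 3, 12, 2, 16, 1, 11, 14, 13, 5, 4, 9, 17, 7, 15, 6]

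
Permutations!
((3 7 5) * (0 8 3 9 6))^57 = (0 8 3 7 5 9 6)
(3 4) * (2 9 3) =[0, 1, 9, 4, 2, 5, 6, 7, 8, 3] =(2 9 3 4)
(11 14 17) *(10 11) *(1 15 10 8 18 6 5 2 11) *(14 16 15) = (1 14 17 8 18 6 5 2 11 16 15 10) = [0, 14, 11, 3, 4, 2, 5, 7, 18, 9, 1, 16, 12, 13, 17, 10, 15, 8, 6]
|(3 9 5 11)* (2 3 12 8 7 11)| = 4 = |(2 3 9 5)(7 11 12 8)|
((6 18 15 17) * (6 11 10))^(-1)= (6 10 11 17 15 18)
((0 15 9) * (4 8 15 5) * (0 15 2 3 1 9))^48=((0 5 4 8 2 3 1 9 15))^48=(0 8 1)(2 9 5)(3 15 4)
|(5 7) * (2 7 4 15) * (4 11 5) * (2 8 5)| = |(2 7 4 15 8 5 11)| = 7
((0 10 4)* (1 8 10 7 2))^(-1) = (0 4 10 8 1 2 7)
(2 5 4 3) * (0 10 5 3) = (0 10 5 4)(2 3) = [10, 1, 3, 2, 0, 4, 6, 7, 8, 9, 5]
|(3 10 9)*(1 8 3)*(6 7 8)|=7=|(1 6 7 8 3 10 9)|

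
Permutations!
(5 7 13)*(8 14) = (5 7 13)(8 14) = [0, 1, 2, 3, 4, 7, 6, 13, 14, 9, 10, 11, 12, 5, 8]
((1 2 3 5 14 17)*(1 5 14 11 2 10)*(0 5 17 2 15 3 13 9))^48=(17)(0 15 2)(3 13 5)(9 11 14)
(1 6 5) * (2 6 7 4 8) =(1 7 4 8 2 6 5) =[0, 7, 6, 3, 8, 1, 5, 4, 2]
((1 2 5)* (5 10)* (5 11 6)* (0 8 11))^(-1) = (0 10 2 1 5 6 11 8)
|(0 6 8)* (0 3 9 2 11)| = 7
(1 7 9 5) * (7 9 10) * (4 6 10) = (1 9 5)(4 6 10 7) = [0, 9, 2, 3, 6, 1, 10, 4, 8, 5, 7]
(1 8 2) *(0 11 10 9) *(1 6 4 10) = (0 11 1 8 2 6 4 10 9) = [11, 8, 6, 3, 10, 5, 4, 7, 2, 0, 9, 1]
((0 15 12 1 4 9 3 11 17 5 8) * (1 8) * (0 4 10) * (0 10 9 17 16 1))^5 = (0 17 8 15 5 4 12)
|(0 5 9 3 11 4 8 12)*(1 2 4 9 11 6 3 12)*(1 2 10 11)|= 42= |(0 5 1 10 11 9 12)(2 4 8)(3 6)|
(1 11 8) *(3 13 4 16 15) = (1 11 8)(3 13 4 16 15) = [0, 11, 2, 13, 16, 5, 6, 7, 1, 9, 10, 8, 12, 4, 14, 3, 15]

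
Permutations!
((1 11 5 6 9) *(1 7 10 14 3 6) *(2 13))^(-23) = (1 11 5)(2 13)(3 6 9 7 10 14)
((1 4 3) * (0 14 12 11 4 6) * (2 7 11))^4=(0 7 1 12 4)(2 3 14 11 6)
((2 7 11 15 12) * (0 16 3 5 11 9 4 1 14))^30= (0 11 7 14 5 2 1 3 12 4 16 15 9)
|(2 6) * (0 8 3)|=6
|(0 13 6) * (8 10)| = |(0 13 6)(8 10)| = 6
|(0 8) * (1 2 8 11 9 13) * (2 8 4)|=|(0 11 9 13 1 8)(2 4)|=6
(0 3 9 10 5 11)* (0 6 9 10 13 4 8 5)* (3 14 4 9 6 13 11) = (0 14 4 8 5 3 10)(9 11 13) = [14, 1, 2, 10, 8, 3, 6, 7, 5, 11, 0, 13, 12, 9, 4]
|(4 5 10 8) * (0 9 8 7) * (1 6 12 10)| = |(0 9 8 4 5 1 6 12 10 7)| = 10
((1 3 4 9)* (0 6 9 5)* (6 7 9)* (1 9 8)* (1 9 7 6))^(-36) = ((0 6 1 3 4 5)(7 8 9))^(-36) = (9)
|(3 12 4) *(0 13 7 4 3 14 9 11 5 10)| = |(0 13 7 4 14 9 11 5 10)(3 12)| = 18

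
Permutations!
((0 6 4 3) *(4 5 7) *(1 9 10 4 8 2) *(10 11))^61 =((0 6 5 7 8 2 1 9 11 10 4 3))^61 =(0 6 5 7 8 2 1 9 11 10 4 3)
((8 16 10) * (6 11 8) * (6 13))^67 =((6 11 8 16 10 13))^67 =(6 11 8 16 10 13)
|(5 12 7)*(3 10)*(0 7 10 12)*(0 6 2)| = |(0 7 5 6 2)(3 12 10)| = 15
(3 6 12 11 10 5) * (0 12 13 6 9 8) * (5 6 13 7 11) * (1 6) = (13)(0 12 5 3 9 8)(1 6 7 11 10) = [12, 6, 2, 9, 4, 3, 7, 11, 0, 8, 1, 10, 5, 13]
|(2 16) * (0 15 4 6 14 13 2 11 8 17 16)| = 28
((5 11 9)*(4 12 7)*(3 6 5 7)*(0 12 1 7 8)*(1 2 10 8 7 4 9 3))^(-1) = ((0 12 1 4 2 10 8)(3 6 5 11)(7 9))^(-1) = (0 8 10 2 4 1 12)(3 11 5 6)(7 9)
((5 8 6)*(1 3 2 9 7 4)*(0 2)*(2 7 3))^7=((0 7 4 1 2 9 3)(5 8 6))^7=(9)(5 8 6)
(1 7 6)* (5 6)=(1 7 5 6)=[0, 7, 2, 3, 4, 6, 1, 5]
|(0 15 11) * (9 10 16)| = 3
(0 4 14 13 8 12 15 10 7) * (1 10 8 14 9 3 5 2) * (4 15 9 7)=[15, 10, 1, 5, 7, 2, 6, 0, 12, 3, 4, 11, 9, 14, 13, 8]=(0 15 8 12 9 3 5 2 1 10 4 7)(13 14)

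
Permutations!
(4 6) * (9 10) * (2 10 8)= (2 10 9 8)(4 6)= [0, 1, 10, 3, 6, 5, 4, 7, 2, 8, 9]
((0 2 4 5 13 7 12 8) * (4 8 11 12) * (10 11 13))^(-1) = (0 8 2)(4 7 13 12 11 10 5) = ((0 2 8)(4 5 10 11 12 13 7))^(-1)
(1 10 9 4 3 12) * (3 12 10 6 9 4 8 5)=[0, 6, 2, 10, 12, 3, 9, 7, 5, 8, 4, 11, 1]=(1 6 9 8 5 3 10 4 12)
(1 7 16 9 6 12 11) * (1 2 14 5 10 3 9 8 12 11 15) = (1 7 16 8 12 15)(2 14 5 10 3 9 6 11) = [0, 7, 14, 9, 4, 10, 11, 16, 12, 6, 3, 2, 15, 13, 5, 1, 8]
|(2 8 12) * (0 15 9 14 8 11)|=|(0 15 9 14 8 12 2 11)|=8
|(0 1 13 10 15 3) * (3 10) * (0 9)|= |(0 1 13 3 9)(10 15)|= 10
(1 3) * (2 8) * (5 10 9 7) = [0, 3, 8, 1, 4, 10, 6, 5, 2, 7, 9] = (1 3)(2 8)(5 10 9 7)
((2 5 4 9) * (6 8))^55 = (2 9 4 5)(6 8)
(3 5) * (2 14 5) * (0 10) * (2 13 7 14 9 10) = (0 2 9 10)(3 13 7 14 5) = [2, 1, 9, 13, 4, 3, 6, 14, 8, 10, 0, 11, 12, 7, 5]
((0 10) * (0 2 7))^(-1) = (0 7 2 10)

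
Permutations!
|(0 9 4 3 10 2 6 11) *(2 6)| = 7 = |(0 9 4 3 10 6 11)|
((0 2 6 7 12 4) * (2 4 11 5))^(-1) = (0 4)(2 5 11 12 7 6)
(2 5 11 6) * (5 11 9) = (2 11 6)(5 9) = [0, 1, 11, 3, 4, 9, 2, 7, 8, 5, 10, 6]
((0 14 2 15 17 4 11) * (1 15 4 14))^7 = ((0 1 15 17 14 2 4 11))^7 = (0 11 4 2 14 17 15 1)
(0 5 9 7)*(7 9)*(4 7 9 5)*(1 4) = (0 1 4 7)(5 9) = [1, 4, 2, 3, 7, 9, 6, 0, 8, 5]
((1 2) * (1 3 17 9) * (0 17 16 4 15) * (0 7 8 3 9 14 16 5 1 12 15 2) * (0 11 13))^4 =((0 17 14 16 4 2 9 12 15 7 8 3 5 1 11 13))^4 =(0 4 15 5)(1 17 2 7)(3 13 16 12)(8 11 14 9)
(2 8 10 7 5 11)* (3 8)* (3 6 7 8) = (2 6 7 5 11)(8 10) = [0, 1, 6, 3, 4, 11, 7, 5, 10, 9, 8, 2]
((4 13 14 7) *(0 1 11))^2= ((0 1 11)(4 13 14 7))^2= (0 11 1)(4 14)(7 13)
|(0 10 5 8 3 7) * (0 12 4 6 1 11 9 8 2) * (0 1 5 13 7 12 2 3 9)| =70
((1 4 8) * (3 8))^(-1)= (1 8 3 4)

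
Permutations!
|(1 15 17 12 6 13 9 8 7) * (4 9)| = 10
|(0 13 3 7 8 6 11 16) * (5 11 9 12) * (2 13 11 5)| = 24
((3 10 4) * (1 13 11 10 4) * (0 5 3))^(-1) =((0 5 3 4)(1 13 11 10))^(-1) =(0 4 3 5)(1 10 11 13)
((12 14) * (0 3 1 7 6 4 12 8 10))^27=(0 14 6 3 8 4 1 10 12 7)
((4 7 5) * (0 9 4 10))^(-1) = (0 10 5 7 4 9)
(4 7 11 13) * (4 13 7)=(13)(7 11)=[0, 1, 2, 3, 4, 5, 6, 11, 8, 9, 10, 7, 12, 13]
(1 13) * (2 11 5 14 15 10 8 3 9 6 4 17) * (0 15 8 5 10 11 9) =(0 15 11 10 5 14 8 3)(1 13)(2 9 6 4 17) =[15, 13, 9, 0, 17, 14, 4, 7, 3, 6, 5, 10, 12, 1, 8, 11, 16, 2]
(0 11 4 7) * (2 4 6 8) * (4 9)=(0 11 6 8 2 9 4 7)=[11, 1, 9, 3, 7, 5, 8, 0, 2, 4, 10, 6]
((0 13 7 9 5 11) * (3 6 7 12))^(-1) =((0 13 12 3 6 7 9 5 11))^(-1) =(0 11 5 9 7 6 3 12 13)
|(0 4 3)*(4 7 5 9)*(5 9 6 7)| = |(0 5 6 7 9 4 3)| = 7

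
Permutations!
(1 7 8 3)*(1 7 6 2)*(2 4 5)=(1 6 4 5 2)(3 7 8)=[0, 6, 1, 7, 5, 2, 4, 8, 3]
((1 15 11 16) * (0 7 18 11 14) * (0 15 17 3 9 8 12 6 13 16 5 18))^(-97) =((0 7)(1 17 3 9 8 12 6 13 16)(5 18 11)(14 15))^(-97) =(0 7)(1 3 8 6 16 17 9 12 13)(5 11 18)(14 15)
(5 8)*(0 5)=(0 5 8)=[5, 1, 2, 3, 4, 8, 6, 7, 0]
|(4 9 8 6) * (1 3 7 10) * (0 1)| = 20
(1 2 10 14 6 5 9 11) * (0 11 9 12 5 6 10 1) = (0 11)(1 2)(5 12)(10 14) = [11, 2, 1, 3, 4, 12, 6, 7, 8, 9, 14, 0, 5, 13, 10]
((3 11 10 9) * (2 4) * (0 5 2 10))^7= ((0 5 2 4 10 9 3 11))^7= (0 11 3 9 10 4 2 5)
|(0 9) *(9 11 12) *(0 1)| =5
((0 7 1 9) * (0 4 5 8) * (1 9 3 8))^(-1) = (0 8 3 1 5 4 9 7)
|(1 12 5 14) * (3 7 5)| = 6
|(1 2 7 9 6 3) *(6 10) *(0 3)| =8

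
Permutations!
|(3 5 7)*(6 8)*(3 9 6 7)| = |(3 5)(6 8 7 9)| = 4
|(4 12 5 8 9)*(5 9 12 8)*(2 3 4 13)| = 7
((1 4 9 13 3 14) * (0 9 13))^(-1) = ((0 9)(1 4 13 3 14))^(-1) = (0 9)(1 14 3 13 4)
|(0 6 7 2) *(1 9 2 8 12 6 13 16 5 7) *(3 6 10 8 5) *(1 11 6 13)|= |(0 1 9 2)(3 13 16)(5 7)(6 11)(8 12 10)|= 12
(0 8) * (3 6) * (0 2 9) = (0 8 2 9)(3 6) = [8, 1, 9, 6, 4, 5, 3, 7, 2, 0]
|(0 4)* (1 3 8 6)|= 4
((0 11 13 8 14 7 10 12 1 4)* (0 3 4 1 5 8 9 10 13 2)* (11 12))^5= ((0 12 5 8 14 7 13 9 10 11 2)(3 4))^5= (0 7 2 14 11 8 10 5 9 12 13)(3 4)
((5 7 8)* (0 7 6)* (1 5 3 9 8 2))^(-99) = (9)(0 1)(2 6)(5 7)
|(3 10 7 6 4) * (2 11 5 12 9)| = 5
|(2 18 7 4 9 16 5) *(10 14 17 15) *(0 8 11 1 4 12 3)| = 52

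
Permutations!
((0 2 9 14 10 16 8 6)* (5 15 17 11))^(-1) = (0 6 8 16 10 14 9 2)(5 11 17 15)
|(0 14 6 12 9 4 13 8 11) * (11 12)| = |(0 14 6 11)(4 13 8 12 9)| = 20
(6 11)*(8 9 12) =(6 11)(8 9 12) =[0, 1, 2, 3, 4, 5, 11, 7, 9, 12, 10, 6, 8]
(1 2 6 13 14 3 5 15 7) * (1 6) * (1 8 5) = [0, 2, 8, 1, 4, 15, 13, 6, 5, 9, 10, 11, 12, 14, 3, 7] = (1 2 8 5 15 7 6 13 14 3)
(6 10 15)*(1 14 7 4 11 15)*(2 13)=(1 14 7 4 11 15 6 10)(2 13)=[0, 14, 13, 3, 11, 5, 10, 4, 8, 9, 1, 15, 12, 2, 7, 6]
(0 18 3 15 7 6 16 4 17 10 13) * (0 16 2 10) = [18, 1, 10, 15, 17, 5, 2, 6, 8, 9, 13, 11, 12, 16, 14, 7, 4, 0, 3] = (0 18 3 15 7 6 2 10 13 16 4 17)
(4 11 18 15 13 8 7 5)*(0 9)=(0 9)(4 11 18 15 13 8 7 5)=[9, 1, 2, 3, 11, 4, 6, 5, 7, 0, 10, 18, 12, 8, 14, 13, 16, 17, 15]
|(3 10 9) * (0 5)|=6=|(0 5)(3 10 9)|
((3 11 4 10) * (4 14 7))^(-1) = ((3 11 14 7 4 10))^(-1) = (3 10 4 7 14 11)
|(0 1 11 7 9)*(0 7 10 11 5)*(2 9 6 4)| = 30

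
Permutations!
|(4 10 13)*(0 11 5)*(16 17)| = |(0 11 5)(4 10 13)(16 17)| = 6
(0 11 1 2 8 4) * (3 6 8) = (0 11 1 2 3 6 8 4) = [11, 2, 3, 6, 0, 5, 8, 7, 4, 9, 10, 1]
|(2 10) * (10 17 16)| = |(2 17 16 10)| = 4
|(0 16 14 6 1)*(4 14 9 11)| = 8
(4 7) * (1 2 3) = (1 2 3)(4 7) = [0, 2, 3, 1, 7, 5, 6, 4]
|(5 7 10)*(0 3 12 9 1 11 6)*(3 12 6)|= 21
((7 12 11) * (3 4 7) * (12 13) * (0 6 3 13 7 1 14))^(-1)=(0 14 1 4 3 6)(11 12 13)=((0 6 3 4 1 14)(11 13 12))^(-1)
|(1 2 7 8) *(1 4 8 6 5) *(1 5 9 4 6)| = |(1 2 7)(4 8 6 9)| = 12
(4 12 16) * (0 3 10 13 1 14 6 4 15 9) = (0 3 10 13 1 14 6 4 12 16 15 9) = [3, 14, 2, 10, 12, 5, 4, 7, 8, 0, 13, 11, 16, 1, 6, 9, 15]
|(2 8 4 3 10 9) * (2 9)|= 5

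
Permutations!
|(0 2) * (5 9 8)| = |(0 2)(5 9 8)| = 6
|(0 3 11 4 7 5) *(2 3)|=|(0 2 3 11 4 7 5)|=7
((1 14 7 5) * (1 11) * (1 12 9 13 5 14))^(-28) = (14)(5 12 13 11 9) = ((5 11 12 9 13)(7 14))^(-28)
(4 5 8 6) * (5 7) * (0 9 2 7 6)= (0 9 2 7 5 8)(4 6)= [9, 1, 7, 3, 6, 8, 4, 5, 0, 2]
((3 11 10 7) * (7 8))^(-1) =((3 11 10 8 7))^(-1) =(3 7 8 10 11)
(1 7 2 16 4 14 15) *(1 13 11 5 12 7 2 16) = (1 2)(4 14 15 13 11 5 12 7 16) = [0, 2, 1, 3, 14, 12, 6, 16, 8, 9, 10, 5, 7, 11, 15, 13, 4]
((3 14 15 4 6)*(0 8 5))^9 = ((0 8 5)(3 14 15 4 6))^9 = (3 6 4 15 14)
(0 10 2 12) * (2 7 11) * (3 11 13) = [10, 1, 12, 11, 4, 5, 6, 13, 8, 9, 7, 2, 0, 3] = (0 10 7 13 3 11 2 12)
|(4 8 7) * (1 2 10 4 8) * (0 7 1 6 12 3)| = |(0 7 8 1 2 10 4 6 12 3)| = 10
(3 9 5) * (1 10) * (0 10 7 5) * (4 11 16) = (0 10 1 7 5 3 9)(4 11 16) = [10, 7, 2, 9, 11, 3, 6, 5, 8, 0, 1, 16, 12, 13, 14, 15, 4]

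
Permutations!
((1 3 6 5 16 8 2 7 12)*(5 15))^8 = ((1 3 6 15 5 16 8 2 7 12))^8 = (1 7 8 5 6)(2 16 15 3 12)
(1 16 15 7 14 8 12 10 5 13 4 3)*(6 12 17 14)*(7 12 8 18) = [0, 16, 2, 1, 3, 13, 8, 6, 17, 9, 5, 11, 10, 4, 18, 12, 15, 14, 7] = (1 16 15 12 10 5 13 4 3)(6 8 17 14 18 7)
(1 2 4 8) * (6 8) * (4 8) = (1 2 8)(4 6) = [0, 2, 8, 3, 6, 5, 4, 7, 1]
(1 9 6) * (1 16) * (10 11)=(1 9 6 16)(10 11)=[0, 9, 2, 3, 4, 5, 16, 7, 8, 6, 11, 10, 12, 13, 14, 15, 1]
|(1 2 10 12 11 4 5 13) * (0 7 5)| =|(0 7 5 13 1 2 10 12 11 4)| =10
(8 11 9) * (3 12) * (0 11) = [11, 1, 2, 12, 4, 5, 6, 7, 0, 8, 10, 9, 3] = (0 11 9 8)(3 12)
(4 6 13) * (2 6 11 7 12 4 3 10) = (2 6 13 3 10)(4 11 7 12) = [0, 1, 6, 10, 11, 5, 13, 12, 8, 9, 2, 7, 4, 3]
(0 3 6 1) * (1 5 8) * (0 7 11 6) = (0 3)(1 7 11 6 5 8) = [3, 7, 2, 0, 4, 8, 5, 11, 1, 9, 10, 6]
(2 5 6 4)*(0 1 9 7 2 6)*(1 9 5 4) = (0 9 7 2 4 6 1 5) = [9, 5, 4, 3, 6, 0, 1, 2, 8, 7]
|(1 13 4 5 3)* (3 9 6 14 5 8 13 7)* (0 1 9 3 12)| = |(0 1 7 12)(3 9 6 14 5)(4 8 13)| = 60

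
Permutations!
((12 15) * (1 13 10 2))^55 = (1 2 10 13)(12 15)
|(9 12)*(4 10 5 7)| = |(4 10 5 7)(9 12)| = 4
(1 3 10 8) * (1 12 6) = [0, 3, 2, 10, 4, 5, 1, 7, 12, 9, 8, 11, 6] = (1 3 10 8 12 6)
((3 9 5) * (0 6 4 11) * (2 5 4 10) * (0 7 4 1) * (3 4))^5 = (0 4 1 5 9 2 3 10 7 6 11)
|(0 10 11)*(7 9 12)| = 3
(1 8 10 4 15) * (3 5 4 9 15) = (1 8 10 9 15)(3 5 4) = [0, 8, 2, 5, 3, 4, 6, 7, 10, 15, 9, 11, 12, 13, 14, 1]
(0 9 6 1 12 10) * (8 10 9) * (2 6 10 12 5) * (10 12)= [8, 5, 6, 3, 4, 2, 1, 7, 10, 12, 0, 11, 9]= (0 8 10)(1 5 2 6)(9 12)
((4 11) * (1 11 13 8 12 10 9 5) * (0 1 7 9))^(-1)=((0 1 11 4 13 8 12 10)(5 7 9))^(-1)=(0 10 12 8 13 4 11 1)(5 9 7)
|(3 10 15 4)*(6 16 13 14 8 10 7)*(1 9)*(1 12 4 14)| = 36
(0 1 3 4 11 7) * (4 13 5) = (0 1 3 13 5 4 11 7) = [1, 3, 2, 13, 11, 4, 6, 0, 8, 9, 10, 7, 12, 5]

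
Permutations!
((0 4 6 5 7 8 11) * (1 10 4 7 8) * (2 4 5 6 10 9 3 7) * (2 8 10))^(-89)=(0 8 11)(1 7 3 9)(2 4)(5 10)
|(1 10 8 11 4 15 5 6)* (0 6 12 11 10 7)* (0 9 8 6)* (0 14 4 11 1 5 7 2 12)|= 30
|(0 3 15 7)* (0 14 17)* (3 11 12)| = 8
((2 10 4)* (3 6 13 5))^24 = ((2 10 4)(3 6 13 5))^24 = (13)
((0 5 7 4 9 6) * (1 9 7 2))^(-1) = ((0 5 2 1 9 6)(4 7))^(-1) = (0 6 9 1 2 5)(4 7)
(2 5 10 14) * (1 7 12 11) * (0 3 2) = [3, 7, 5, 2, 4, 10, 6, 12, 8, 9, 14, 1, 11, 13, 0] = (0 3 2 5 10 14)(1 7 12 11)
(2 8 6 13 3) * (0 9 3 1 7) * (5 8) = (0 9 3 2 5 8 6 13 1 7) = [9, 7, 5, 2, 4, 8, 13, 0, 6, 3, 10, 11, 12, 1]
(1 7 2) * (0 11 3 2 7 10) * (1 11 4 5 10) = (0 4 5 10)(2 11 3) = [4, 1, 11, 2, 5, 10, 6, 7, 8, 9, 0, 3]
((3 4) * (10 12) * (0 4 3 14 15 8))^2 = ((0 4 14 15 8)(10 12))^2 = (0 14 8 4 15)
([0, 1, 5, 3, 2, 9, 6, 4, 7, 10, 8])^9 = (2 9 8 4 5 10 7)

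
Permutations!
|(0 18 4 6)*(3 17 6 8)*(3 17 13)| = 6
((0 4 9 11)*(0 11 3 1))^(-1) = ((11)(0 4 9 3 1))^(-1) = (11)(0 1 3 9 4)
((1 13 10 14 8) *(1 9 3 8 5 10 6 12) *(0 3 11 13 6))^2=(0 8 11)(1 12 6)(3 9 13)(5 14 10)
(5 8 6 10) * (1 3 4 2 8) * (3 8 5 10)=(10)(1 8 6 3 4 2 5)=[0, 8, 5, 4, 2, 1, 3, 7, 6, 9, 10]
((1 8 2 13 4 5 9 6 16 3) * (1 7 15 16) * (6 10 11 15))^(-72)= ((1 8 2 13 4 5 9 10 11 15 16 3 7 6))^(-72)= (1 7 16 11 9 4 2)(3 15 10 5 13 8 6)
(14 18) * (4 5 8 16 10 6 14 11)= (4 5 8 16 10 6 14 18 11)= [0, 1, 2, 3, 5, 8, 14, 7, 16, 9, 6, 4, 12, 13, 18, 15, 10, 17, 11]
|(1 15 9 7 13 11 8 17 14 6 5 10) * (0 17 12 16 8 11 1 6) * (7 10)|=|(0 17 14)(1 15 9 10 6 5 7 13)(8 12 16)|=24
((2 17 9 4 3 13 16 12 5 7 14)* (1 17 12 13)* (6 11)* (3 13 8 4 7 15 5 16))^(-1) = (1 3 13 4 8 16 12 2 14 7 9 17)(5 15)(6 11) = ((1 17 9 7 14 2 12 16 8 4 13 3)(5 15)(6 11))^(-1)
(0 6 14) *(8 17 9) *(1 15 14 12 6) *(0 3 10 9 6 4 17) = (0 1 15 14 3 10 9 8)(4 17 6 12) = [1, 15, 2, 10, 17, 5, 12, 7, 0, 8, 9, 11, 4, 13, 3, 14, 16, 6]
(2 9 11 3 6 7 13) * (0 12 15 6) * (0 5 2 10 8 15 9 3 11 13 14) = [12, 1, 3, 5, 4, 2, 7, 14, 15, 13, 8, 11, 9, 10, 0, 6] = (0 12 9 13 10 8 15 6 7 14)(2 3 5)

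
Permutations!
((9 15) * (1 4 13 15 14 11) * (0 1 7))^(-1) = (0 7 11 14 9 15 13 4 1)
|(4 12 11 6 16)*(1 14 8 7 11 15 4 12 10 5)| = 12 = |(1 14 8 7 11 6 16 12 15 4 10 5)|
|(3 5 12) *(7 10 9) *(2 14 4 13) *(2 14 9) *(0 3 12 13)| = |(0 3 5 13 14 4)(2 9 7 10)| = 12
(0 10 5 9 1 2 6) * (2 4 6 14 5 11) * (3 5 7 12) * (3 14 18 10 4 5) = (0 4 6)(1 5 9)(2 18 10 11)(7 12 14) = [4, 5, 18, 3, 6, 9, 0, 12, 8, 1, 11, 2, 14, 13, 7, 15, 16, 17, 10]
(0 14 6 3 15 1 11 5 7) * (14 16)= (0 16 14 6 3 15 1 11 5 7)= [16, 11, 2, 15, 4, 7, 3, 0, 8, 9, 10, 5, 12, 13, 6, 1, 14]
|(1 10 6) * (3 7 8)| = 3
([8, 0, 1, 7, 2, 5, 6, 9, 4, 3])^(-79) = [8, 0, 1, 9, 2, 5, 6, 3, 4, 7]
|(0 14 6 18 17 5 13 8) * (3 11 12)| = |(0 14 6 18 17 5 13 8)(3 11 12)| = 24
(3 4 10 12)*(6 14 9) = [0, 1, 2, 4, 10, 5, 14, 7, 8, 6, 12, 11, 3, 13, 9] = (3 4 10 12)(6 14 9)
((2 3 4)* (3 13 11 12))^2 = ((2 13 11 12 3 4))^2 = (2 11 3)(4 13 12)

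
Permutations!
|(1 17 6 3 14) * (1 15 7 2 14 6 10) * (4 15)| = 30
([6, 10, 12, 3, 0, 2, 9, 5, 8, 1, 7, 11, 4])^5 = [7, 12, 9, 3, 10, 6, 5, 0, 8, 2, 4, 11, 1]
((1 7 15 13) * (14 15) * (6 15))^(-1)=((1 7 14 6 15 13))^(-1)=(1 13 15 6 14 7)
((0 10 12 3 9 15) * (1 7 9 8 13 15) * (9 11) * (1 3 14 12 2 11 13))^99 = ((0 10 2 11 9 3 8 1 7 13 15)(12 14))^99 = (15)(12 14)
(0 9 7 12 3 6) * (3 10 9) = (0 3 6)(7 12 10 9) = [3, 1, 2, 6, 4, 5, 0, 12, 8, 7, 9, 11, 10]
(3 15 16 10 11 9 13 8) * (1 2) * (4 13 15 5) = (1 2)(3 5 4 13 8)(9 15 16 10 11) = [0, 2, 1, 5, 13, 4, 6, 7, 3, 15, 11, 9, 12, 8, 14, 16, 10]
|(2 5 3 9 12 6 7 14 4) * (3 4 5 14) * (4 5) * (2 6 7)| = |(2 14 4 6)(3 9 12 7)| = 4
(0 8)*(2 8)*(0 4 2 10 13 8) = (0 10 13 8 4 2) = [10, 1, 0, 3, 2, 5, 6, 7, 4, 9, 13, 11, 12, 8]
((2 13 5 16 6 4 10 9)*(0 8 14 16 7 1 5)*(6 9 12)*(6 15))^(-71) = (0 13 2 9 16 14 8)(1 5 7)(4 6 15 12 10)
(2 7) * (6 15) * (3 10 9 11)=(2 7)(3 10 9 11)(6 15)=[0, 1, 7, 10, 4, 5, 15, 2, 8, 11, 9, 3, 12, 13, 14, 6]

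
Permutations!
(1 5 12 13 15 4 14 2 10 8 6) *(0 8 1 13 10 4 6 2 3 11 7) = [8, 5, 4, 11, 14, 12, 13, 0, 2, 9, 1, 7, 10, 15, 3, 6] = (0 8 2 4 14 3 11 7)(1 5 12 10)(6 13 15)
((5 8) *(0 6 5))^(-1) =(0 8 5 6)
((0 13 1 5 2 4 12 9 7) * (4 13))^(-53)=(0 12 7 4 9)(1 13 2 5)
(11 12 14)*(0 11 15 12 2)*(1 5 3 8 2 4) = (0 11 4 1 5 3 8 2)(12 14 15) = [11, 5, 0, 8, 1, 3, 6, 7, 2, 9, 10, 4, 14, 13, 15, 12]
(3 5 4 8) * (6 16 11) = (3 5 4 8)(6 16 11) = [0, 1, 2, 5, 8, 4, 16, 7, 3, 9, 10, 6, 12, 13, 14, 15, 11]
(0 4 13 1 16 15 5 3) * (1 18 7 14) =(0 4 13 18 7 14 1 16 15 5 3) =[4, 16, 2, 0, 13, 3, 6, 14, 8, 9, 10, 11, 12, 18, 1, 5, 15, 17, 7]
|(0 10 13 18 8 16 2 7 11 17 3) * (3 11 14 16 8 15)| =12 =|(0 10 13 18 15 3)(2 7 14 16)(11 17)|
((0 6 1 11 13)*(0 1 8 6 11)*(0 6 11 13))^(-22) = ((0 13 1 6 8 11))^(-22) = (0 1 8)(6 11 13)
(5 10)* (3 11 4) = (3 11 4)(5 10) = [0, 1, 2, 11, 3, 10, 6, 7, 8, 9, 5, 4]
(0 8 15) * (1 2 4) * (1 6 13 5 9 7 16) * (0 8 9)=(0 9 7 16 1 2 4 6 13 5)(8 15)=[9, 2, 4, 3, 6, 0, 13, 16, 15, 7, 10, 11, 12, 5, 14, 8, 1]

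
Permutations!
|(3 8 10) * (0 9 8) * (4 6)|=10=|(0 9 8 10 3)(4 6)|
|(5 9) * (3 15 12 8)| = 4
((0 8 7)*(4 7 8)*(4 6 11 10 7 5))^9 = ((0 6 11 10 7)(4 5))^9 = (0 7 10 11 6)(4 5)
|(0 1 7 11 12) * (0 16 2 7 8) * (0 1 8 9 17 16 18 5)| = 12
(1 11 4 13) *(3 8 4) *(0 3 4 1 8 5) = (0 3 5)(1 11 4 13 8) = [3, 11, 2, 5, 13, 0, 6, 7, 1, 9, 10, 4, 12, 8]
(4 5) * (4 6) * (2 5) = (2 5 6 4) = [0, 1, 5, 3, 2, 6, 4]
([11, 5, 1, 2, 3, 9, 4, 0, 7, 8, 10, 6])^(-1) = [7, 2, 3, 4, 6, 1, 11, 8, 9, 5, 10, 0]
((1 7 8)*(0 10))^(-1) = ((0 10)(1 7 8))^(-1) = (0 10)(1 8 7)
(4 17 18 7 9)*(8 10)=(4 17 18 7 9)(8 10)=[0, 1, 2, 3, 17, 5, 6, 9, 10, 4, 8, 11, 12, 13, 14, 15, 16, 18, 7]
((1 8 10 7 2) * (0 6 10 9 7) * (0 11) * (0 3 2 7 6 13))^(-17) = (0 13)(1 2 3 11 10 6 9 8)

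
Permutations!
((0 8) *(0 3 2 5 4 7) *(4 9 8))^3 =((0 4 7)(2 5 9 8 3))^3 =(2 8 5 3 9)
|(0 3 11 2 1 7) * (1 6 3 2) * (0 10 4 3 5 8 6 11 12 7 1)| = 15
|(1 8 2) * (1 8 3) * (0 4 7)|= |(0 4 7)(1 3)(2 8)|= 6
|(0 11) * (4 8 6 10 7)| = |(0 11)(4 8 6 10 7)| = 10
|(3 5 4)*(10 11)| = 6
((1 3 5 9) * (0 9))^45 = ((0 9 1 3 5))^45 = (9)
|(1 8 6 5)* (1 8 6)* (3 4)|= 4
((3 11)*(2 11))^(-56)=((2 11 3))^(-56)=(2 11 3)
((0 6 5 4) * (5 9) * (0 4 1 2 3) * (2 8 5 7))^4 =(0 2 9)(1 8 5)(3 7 6)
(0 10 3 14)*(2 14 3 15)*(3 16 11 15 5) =(0 10 5 3 16 11 15 2 14) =[10, 1, 14, 16, 4, 3, 6, 7, 8, 9, 5, 15, 12, 13, 0, 2, 11]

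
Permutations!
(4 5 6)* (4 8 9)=(4 5 6 8 9)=[0, 1, 2, 3, 5, 6, 8, 7, 9, 4]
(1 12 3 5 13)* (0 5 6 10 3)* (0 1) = (0 5 13)(1 12)(3 6 10) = [5, 12, 2, 6, 4, 13, 10, 7, 8, 9, 3, 11, 1, 0]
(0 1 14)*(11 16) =(0 1 14)(11 16) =[1, 14, 2, 3, 4, 5, 6, 7, 8, 9, 10, 16, 12, 13, 0, 15, 11]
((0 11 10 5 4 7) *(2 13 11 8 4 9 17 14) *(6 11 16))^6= (0 4)(2 5 16 17 11)(6 14 10 13 9)(7 8)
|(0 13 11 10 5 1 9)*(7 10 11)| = 7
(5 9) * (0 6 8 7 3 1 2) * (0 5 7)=[6, 2, 5, 1, 4, 9, 8, 3, 0, 7]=(0 6 8)(1 2 5 9 7 3)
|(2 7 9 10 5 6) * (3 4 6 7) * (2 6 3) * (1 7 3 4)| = 6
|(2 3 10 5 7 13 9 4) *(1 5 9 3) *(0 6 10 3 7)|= |(0 6 10 9 4 2 1 5)(7 13)|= 8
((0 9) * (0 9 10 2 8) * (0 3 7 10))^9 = (2 10 7 3 8) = ((2 8 3 7 10))^9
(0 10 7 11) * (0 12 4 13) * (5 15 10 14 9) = (0 14 9 5 15 10 7 11 12 4 13) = [14, 1, 2, 3, 13, 15, 6, 11, 8, 5, 7, 12, 4, 0, 9, 10]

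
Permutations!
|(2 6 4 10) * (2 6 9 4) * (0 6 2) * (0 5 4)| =7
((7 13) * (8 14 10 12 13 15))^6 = (7 13 12 10 14 8 15)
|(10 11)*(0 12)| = |(0 12)(10 11)| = 2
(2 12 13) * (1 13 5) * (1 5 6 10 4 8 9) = (1 13 2 12 6 10 4 8 9) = [0, 13, 12, 3, 8, 5, 10, 7, 9, 1, 4, 11, 6, 2]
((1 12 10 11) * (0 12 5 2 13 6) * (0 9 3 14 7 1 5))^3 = ((0 12 10 11 5 2 13 6 9 3 14 7 1))^3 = (0 11 13 3 1 10 2 9 7 12 5 6 14)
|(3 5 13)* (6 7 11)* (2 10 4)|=3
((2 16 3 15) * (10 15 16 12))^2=((2 12 10 15)(3 16))^2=(16)(2 10)(12 15)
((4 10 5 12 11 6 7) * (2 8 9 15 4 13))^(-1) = (2 13 7 6 11 12 5 10 4 15 9 8)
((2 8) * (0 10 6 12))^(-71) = ((0 10 6 12)(2 8))^(-71) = (0 10 6 12)(2 8)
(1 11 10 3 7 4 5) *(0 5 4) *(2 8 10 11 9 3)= (11)(0 5 1 9 3 7)(2 8 10)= [5, 9, 8, 7, 4, 1, 6, 0, 10, 3, 2, 11]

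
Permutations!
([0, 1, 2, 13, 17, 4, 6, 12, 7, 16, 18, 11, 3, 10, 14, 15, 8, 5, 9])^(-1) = [0, 1, 2, 12, 5, 17, 6, 8, 16, 18, 13, 11, 7, 3, 14, 15, 9, 4, 10]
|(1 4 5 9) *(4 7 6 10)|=|(1 7 6 10 4 5 9)|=7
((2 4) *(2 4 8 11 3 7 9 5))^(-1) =(2 5 9 7 3 11 8)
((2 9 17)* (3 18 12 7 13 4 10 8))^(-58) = ((2 9 17)(3 18 12 7 13 4 10 8))^(-58) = (2 17 9)(3 10 13 12)(4 7 18 8)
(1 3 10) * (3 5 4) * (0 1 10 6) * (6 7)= (10)(0 1 5 4 3 7 6)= [1, 5, 2, 7, 3, 4, 0, 6, 8, 9, 10]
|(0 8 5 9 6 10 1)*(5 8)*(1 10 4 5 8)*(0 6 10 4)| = |(0 8 1 6)(4 5 9 10)| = 4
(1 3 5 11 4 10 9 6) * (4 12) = (1 3 5 11 12 4 10 9 6) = [0, 3, 2, 5, 10, 11, 1, 7, 8, 6, 9, 12, 4]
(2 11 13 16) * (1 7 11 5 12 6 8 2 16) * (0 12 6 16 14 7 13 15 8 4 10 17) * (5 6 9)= [12, 13, 6, 3, 10, 9, 4, 11, 2, 5, 17, 15, 16, 1, 7, 8, 14, 0]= (0 12 16 14 7 11 15 8 2 6 4 10 17)(1 13)(5 9)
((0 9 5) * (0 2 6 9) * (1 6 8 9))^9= ((1 6)(2 8 9 5))^9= (1 6)(2 8 9 5)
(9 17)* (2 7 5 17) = (2 7 5 17 9) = [0, 1, 7, 3, 4, 17, 6, 5, 8, 2, 10, 11, 12, 13, 14, 15, 16, 9]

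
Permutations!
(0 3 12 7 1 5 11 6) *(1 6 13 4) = (0 3 12 7 6)(1 5 11 13 4) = [3, 5, 2, 12, 1, 11, 0, 6, 8, 9, 10, 13, 7, 4]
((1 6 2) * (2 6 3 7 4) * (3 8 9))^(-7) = (9)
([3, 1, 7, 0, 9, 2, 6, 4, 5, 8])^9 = [3, 1, 9, 0, 5, 4, 6, 8, 7, 2]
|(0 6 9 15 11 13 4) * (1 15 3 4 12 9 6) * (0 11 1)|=6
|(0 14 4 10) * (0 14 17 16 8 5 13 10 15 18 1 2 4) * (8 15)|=13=|(0 17 16 15 18 1 2 4 8 5 13 10 14)|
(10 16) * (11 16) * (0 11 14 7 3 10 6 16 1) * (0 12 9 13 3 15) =(0 11 1 12 9 13 3 10 14 7 15)(6 16) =[11, 12, 2, 10, 4, 5, 16, 15, 8, 13, 14, 1, 9, 3, 7, 0, 6]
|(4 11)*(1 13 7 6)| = 4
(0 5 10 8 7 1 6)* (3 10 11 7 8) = [5, 6, 2, 10, 4, 11, 0, 1, 8, 9, 3, 7] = (0 5 11 7 1 6)(3 10)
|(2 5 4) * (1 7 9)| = 3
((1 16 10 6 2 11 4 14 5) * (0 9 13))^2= ((0 9 13)(1 16 10 6 2 11 4 14 5))^2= (0 13 9)(1 10 2 4 5 16 6 11 14)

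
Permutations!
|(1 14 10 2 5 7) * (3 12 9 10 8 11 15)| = 12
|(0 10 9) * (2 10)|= 4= |(0 2 10 9)|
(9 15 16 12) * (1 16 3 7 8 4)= (1 16 12 9 15 3 7 8 4)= [0, 16, 2, 7, 1, 5, 6, 8, 4, 15, 10, 11, 9, 13, 14, 3, 12]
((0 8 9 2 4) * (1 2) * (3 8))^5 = (0 2 9 3 4 1 8)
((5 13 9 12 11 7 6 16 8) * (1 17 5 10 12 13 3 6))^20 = ((1 17 5 3 6 16 8 10 12 11 7)(9 13))^20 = (1 11 10 16 3 17 7 12 8 6 5)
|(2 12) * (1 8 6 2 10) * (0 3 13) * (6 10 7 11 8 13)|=11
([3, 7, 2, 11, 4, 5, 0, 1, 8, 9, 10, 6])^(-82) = [11, 1, 2, 6, 4, 5, 3, 7, 8, 9, 10, 0]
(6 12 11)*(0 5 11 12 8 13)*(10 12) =(0 5 11 6 8 13)(10 12) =[5, 1, 2, 3, 4, 11, 8, 7, 13, 9, 12, 6, 10, 0]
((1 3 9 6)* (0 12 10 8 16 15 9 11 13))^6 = (0 9)(1 10)(3 8)(6 12)(11 16)(13 15)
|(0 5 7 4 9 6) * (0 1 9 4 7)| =|(0 5)(1 9 6)| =6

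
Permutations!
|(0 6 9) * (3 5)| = 6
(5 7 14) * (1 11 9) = (1 11 9)(5 7 14) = [0, 11, 2, 3, 4, 7, 6, 14, 8, 1, 10, 9, 12, 13, 5]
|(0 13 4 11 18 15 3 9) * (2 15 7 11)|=|(0 13 4 2 15 3 9)(7 11 18)|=21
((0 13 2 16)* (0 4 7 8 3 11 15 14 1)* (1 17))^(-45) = (0 3 13 11 2 15 16 14 4 17 7 1 8)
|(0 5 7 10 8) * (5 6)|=6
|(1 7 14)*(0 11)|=6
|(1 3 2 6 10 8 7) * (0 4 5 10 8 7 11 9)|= |(0 4 5 10 7 1 3 2 6 8 11 9)|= 12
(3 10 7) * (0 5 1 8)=(0 5 1 8)(3 10 7)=[5, 8, 2, 10, 4, 1, 6, 3, 0, 9, 7]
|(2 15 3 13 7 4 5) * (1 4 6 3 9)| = |(1 4 5 2 15 9)(3 13 7 6)| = 12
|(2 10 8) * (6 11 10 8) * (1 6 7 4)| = 6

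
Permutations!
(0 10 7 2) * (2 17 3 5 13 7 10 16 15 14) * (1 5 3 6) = (0 16 15 14 2)(1 5 13 7 17 6) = [16, 5, 0, 3, 4, 13, 1, 17, 8, 9, 10, 11, 12, 7, 2, 14, 15, 6]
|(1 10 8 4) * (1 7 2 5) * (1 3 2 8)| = |(1 10)(2 5 3)(4 7 8)| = 6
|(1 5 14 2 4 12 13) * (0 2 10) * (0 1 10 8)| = 10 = |(0 2 4 12 13 10 1 5 14 8)|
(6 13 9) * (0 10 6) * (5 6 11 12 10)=(0 5 6 13 9)(10 11 12)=[5, 1, 2, 3, 4, 6, 13, 7, 8, 0, 11, 12, 10, 9]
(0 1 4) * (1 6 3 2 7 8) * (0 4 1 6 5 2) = (0 5 2 7 8 6 3) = [5, 1, 7, 0, 4, 2, 3, 8, 6]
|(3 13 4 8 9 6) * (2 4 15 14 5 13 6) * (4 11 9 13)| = 6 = |(2 11 9)(3 6)(4 8 13 15 14 5)|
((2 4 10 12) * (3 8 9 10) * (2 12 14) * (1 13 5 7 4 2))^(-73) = (1 9 4 13 10 3 5 14 8 7)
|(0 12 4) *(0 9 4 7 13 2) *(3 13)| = |(0 12 7 3 13 2)(4 9)| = 6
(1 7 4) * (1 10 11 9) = [0, 7, 2, 3, 10, 5, 6, 4, 8, 1, 11, 9] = (1 7 4 10 11 9)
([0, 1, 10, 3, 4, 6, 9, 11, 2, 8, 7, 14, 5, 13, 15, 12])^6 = (2 12 10 5 7 6 11 9 14 8 15)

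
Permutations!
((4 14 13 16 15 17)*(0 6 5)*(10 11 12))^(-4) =(0 5 6)(4 13 15)(10 12 11)(14 16 17)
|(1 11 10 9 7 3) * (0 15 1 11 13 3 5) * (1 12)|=|(0 15 12 1 13 3 11 10 9 7 5)|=11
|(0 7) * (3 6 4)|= 6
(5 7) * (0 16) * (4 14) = (0 16)(4 14)(5 7) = [16, 1, 2, 3, 14, 7, 6, 5, 8, 9, 10, 11, 12, 13, 4, 15, 0]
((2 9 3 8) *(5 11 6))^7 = (2 8 3 9)(5 11 6) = ((2 9 3 8)(5 11 6))^7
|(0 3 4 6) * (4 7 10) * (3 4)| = 3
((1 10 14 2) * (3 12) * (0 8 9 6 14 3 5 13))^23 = (0 13 5 12 3 10 1 2 14 6 9 8)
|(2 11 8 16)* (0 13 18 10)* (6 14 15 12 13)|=8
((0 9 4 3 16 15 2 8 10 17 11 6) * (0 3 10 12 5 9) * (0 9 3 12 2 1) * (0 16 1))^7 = ((0 9 4 10 17 11 6 12 5 3 1 16 15)(2 8))^7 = (0 12 9 5 4 3 10 1 17 16 11 15 6)(2 8)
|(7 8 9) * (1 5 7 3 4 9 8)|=|(1 5 7)(3 4 9)|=3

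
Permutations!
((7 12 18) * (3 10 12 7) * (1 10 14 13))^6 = ((1 10 12 18 3 14 13))^6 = (1 13 14 3 18 12 10)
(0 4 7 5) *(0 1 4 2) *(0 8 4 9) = (0 2 8 4 7 5 1 9) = [2, 9, 8, 3, 7, 1, 6, 5, 4, 0]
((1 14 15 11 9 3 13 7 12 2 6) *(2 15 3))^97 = (1 2 11 12 13 14 6 9 15 7 3)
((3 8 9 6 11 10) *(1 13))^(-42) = ((1 13)(3 8 9 6 11 10))^(-42) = (13)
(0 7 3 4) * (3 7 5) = (7)(0 5 3 4) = [5, 1, 2, 4, 0, 3, 6, 7]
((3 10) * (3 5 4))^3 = (3 4 5 10)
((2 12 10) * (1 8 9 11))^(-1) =((1 8 9 11)(2 12 10))^(-1) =(1 11 9 8)(2 10 12)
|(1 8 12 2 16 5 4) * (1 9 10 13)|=10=|(1 8 12 2 16 5 4 9 10 13)|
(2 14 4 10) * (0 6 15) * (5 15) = [6, 1, 14, 3, 10, 15, 5, 7, 8, 9, 2, 11, 12, 13, 4, 0] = (0 6 5 15)(2 14 4 10)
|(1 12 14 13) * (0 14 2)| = |(0 14 13 1 12 2)| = 6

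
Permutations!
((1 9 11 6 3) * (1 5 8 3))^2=(1 11)(3 8 5)(6 9)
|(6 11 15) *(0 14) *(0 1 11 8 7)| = |(0 14 1 11 15 6 8 7)| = 8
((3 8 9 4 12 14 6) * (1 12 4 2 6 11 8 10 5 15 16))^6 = (1 2 16 9 15 8 5 11 10 14 3 12 6)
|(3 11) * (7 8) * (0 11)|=6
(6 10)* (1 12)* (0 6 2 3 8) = (0 6 10 2 3 8)(1 12) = [6, 12, 3, 8, 4, 5, 10, 7, 0, 9, 2, 11, 1]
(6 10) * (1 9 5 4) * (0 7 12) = (0 7 12)(1 9 5 4)(6 10) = [7, 9, 2, 3, 1, 4, 10, 12, 8, 5, 6, 11, 0]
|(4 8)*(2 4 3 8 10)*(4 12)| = 4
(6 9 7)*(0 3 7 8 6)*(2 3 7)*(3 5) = (0 7)(2 5 3)(6 9 8) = [7, 1, 5, 2, 4, 3, 9, 0, 6, 8]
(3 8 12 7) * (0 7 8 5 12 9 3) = (0 7)(3 5 12 8 9) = [7, 1, 2, 5, 4, 12, 6, 0, 9, 3, 10, 11, 8]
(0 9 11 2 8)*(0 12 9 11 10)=(0 11 2 8 12 9 10)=[11, 1, 8, 3, 4, 5, 6, 7, 12, 10, 0, 2, 9]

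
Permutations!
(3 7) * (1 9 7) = (1 9 7 3) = [0, 9, 2, 1, 4, 5, 6, 3, 8, 7]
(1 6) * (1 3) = (1 6 3) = [0, 6, 2, 1, 4, 5, 3]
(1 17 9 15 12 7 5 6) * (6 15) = (1 17 9 6)(5 15 12 7) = [0, 17, 2, 3, 4, 15, 1, 5, 8, 6, 10, 11, 7, 13, 14, 12, 16, 9]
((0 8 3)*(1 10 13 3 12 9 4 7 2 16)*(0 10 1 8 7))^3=(0 16 9 7 8 4 2 12)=((0 7 2 16 8 12 9 4)(3 10 13))^3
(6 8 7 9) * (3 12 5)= [0, 1, 2, 12, 4, 3, 8, 9, 7, 6, 10, 11, 5]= (3 12 5)(6 8 7 9)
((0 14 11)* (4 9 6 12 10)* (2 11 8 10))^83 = (0 10 6 11 8 9 2 14 4 12)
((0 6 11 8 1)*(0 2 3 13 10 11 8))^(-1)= ((0 6 8 1 2 3 13 10 11))^(-1)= (0 11 10 13 3 2 1 8 6)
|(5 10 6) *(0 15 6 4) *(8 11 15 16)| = 9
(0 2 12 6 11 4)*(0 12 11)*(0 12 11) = [2, 1, 0, 3, 11, 5, 12, 7, 8, 9, 10, 4, 6] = (0 2)(4 11)(6 12)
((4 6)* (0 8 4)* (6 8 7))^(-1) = (0 6 7)(4 8)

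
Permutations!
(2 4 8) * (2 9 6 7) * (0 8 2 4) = (0 8 9 6 7 4 2) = [8, 1, 0, 3, 2, 5, 7, 4, 9, 6]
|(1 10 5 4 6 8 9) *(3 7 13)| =|(1 10 5 4 6 8 9)(3 7 13)| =21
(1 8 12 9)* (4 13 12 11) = [0, 8, 2, 3, 13, 5, 6, 7, 11, 1, 10, 4, 9, 12] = (1 8 11 4 13 12 9)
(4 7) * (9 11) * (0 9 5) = (0 9 11 5)(4 7) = [9, 1, 2, 3, 7, 0, 6, 4, 8, 11, 10, 5]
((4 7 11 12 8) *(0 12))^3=((0 12 8 4 7 11))^3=(0 4)(7 12)(8 11)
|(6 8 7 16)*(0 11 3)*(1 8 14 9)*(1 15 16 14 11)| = 11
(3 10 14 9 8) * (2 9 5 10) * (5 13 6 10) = (2 9 8 3)(6 10 14 13) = [0, 1, 9, 2, 4, 5, 10, 7, 3, 8, 14, 11, 12, 6, 13]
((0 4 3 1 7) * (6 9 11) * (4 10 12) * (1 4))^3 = ((0 10 12 1 7)(3 4)(6 9 11))^3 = (0 1 10 7 12)(3 4)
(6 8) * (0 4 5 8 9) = (0 4 5 8 6 9) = [4, 1, 2, 3, 5, 8, 9, 7, 6, 0]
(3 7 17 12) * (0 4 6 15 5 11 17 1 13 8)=(0 4 6 15 5 11 17 12 3 7 1 13 8)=[4, 13, 2, 7, 6, 11, 15, 1, 0, 9, 10, 17, 3, 8, 14, 5, 16, 12]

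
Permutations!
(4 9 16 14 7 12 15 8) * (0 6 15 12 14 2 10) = (0 6 15 8 4 9 16 2 10)(7 14) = [6, 1, 10, 3, 9, 5, 15, 14, 4, 16, 0, 11, 12, 13, 7, 8, 2]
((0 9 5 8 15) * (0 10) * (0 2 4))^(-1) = ((0 9 5 8 15 10 2 4))^(-1) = (0 4 2 10 15 8 5 9)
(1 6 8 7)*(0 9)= (0 9)(1 6 8 7)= [9, 6, 2, 3, 4, 5, 8, 1, 7, 0]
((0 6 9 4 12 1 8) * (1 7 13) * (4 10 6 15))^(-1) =(0 8 1 13 7 12 4 15)(6 10 9)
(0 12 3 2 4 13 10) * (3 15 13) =(0 12 15 13 10)(2 4 3) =[12, 1, 4, 2, 3, 5, 6, 7, 8, 9, 0, 11, 15, 10, 14, 13]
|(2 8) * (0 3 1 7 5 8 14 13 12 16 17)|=12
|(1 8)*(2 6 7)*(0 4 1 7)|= 7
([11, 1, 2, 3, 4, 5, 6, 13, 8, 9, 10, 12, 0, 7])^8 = (13)(0 12 11)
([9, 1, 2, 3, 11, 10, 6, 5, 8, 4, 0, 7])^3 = (0 11 10 4 5 9 7)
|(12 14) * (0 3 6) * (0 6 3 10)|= 2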